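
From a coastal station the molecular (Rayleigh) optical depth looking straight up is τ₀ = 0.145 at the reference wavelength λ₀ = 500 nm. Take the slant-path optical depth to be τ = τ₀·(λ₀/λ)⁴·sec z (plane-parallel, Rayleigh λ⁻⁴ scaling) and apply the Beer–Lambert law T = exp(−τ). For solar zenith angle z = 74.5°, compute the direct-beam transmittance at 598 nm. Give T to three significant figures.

0.767

sec 74.5° = 3.7420.
τ = 0.145 × (500/598)⁴ × 3.7420 = 0.145 × 0.4887 × 3.7420 = 0.2652.
T = exp(−0.2652) = 0.7671.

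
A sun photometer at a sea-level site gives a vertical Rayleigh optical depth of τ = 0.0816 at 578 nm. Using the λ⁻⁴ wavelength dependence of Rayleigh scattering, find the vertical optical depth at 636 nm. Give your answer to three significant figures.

τ(636 nm) = τ(578 nm) × (578/636)⁴ = 0.0816 × (0.9088)⁴ = 0.0816 × 0.6822 = 0.0557.

0.0557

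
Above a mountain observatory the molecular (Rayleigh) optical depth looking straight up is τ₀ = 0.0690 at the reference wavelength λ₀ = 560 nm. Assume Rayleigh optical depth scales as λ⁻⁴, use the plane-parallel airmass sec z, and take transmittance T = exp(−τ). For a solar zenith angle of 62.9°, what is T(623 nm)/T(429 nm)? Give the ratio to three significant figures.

Airmass: sec 62.9° = 2.1952.
τ(623 nm) = 0.0690 × (560/623)⁴ × 2.1952 = 0.0690 × 0.6528 × 2.1952 = 0.0989.
τ(429 nm) = 0.0690 × (560/429)⁴ × 2.1952 = 0.0690 × 2.9035 × 2.1952 = 0.4398.
T(623)/T(429) = exp(τ_B − τ_A) = exp(0.3409) = 1.4062.

1.41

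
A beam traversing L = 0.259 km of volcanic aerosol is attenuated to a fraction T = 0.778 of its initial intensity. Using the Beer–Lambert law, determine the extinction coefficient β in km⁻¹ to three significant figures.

Beer–Lambert: T = exp(−βL) ⇒ β = −ln(T)/L = −ln(0.778)/0.259 = 0.2510/0.259 = 0.9692 km⁻¹.

0.969 km⁻¹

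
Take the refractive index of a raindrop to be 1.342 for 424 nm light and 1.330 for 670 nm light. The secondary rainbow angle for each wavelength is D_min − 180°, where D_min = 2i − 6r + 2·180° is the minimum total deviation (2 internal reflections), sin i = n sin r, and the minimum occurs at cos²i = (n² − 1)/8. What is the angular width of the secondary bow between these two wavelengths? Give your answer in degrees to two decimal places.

3.12°

At 424 nm (n = 1.342): cos²i = 0.10012 → i = 71.554°, r = 44.981°, D_min = 233.222°, rainbow angle = 53.222°.
At 670 nm (n = 1.330): cos²i = 0.09611 → i = 71.940°, r = 45.630°, D_min = 230.101°, rainbow angle = 50.101°.
Angular width = |53.222° − 50.101°| = 3.121°.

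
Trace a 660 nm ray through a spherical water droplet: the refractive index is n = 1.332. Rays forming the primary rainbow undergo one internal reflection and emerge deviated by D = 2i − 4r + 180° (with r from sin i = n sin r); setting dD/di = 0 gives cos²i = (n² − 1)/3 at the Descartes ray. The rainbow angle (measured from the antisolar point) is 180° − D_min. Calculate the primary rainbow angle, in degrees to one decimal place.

42.2°

cos²i = (1.77422 − 1)/3 = 0.25807; i = arccos(0.50801) = 59.469°.
sin r = sin 59.469°/1.332 = 0.64666; r = 40.290°.
D_min = 2·59.469° − 4·40.290° + 180° = 137.776°.
Rainbow angle = 180° − D_min = 42.224°.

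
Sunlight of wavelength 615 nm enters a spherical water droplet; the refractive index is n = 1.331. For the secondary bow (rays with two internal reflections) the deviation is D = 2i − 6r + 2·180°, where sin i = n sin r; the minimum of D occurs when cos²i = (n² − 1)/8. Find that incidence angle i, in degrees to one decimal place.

71.9°

cos²i = (1.331² − 1)/8 = (1.77156 − 1)/8 = 0.09645.
cos i = 0.31056, so i = 71.907°.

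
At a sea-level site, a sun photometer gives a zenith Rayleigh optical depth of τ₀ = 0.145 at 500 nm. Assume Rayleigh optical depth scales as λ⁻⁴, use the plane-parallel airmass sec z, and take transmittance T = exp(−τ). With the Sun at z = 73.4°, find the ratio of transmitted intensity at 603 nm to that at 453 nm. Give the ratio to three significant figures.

Airmass: sec 73.4° = 3.5003.
τ(603 nm) = 0.145 × (500/603)⁴ × 3.5003 = 0.145 × 0.4727 × 3.5003 = 0.2399.
τ(453 nm) = 0.145 × (500/453)⁴ × 3.5003 = 0.145 × 1.4842 × 3.5003 = 0.7533.
T(603)/T(453) = exp(τ_B − τ_A) = exp(0.5134) = 1.6709.

1.67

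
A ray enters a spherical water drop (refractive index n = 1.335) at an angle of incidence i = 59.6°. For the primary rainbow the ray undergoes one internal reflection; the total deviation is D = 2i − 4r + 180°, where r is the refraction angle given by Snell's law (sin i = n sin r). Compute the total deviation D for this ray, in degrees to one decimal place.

138.2°

sin r = sin 59.6° / 1.335 = 0.8625/1.335 = 0.6461; r = 40.25°.
D = 2·59.6° − 4·40.25° + 180° = 119.20° − 160.99° + 180° = 138.21°.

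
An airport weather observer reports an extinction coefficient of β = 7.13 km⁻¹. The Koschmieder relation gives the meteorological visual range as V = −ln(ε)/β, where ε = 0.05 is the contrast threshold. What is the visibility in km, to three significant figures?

V = −ln(0.05) / 7.13 = 2.996 / 7.13 = 0.4202 km.

0.420 km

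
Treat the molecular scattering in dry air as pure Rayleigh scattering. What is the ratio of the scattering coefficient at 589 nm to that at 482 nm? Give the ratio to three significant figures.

Rayleigh scattering ∝ λ⁻⁴, so the ratio of coefficients is the inverse fourth power of the wavelength ratio.
σ(589)/σ(482) = (482/589)⁴ = (0.8183)⁴ = 0.4485.

0.448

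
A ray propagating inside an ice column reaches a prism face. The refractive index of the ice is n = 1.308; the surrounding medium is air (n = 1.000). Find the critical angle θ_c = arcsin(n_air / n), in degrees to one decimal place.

sin θ_c = n_air / n = 1.000 / 1.308 = 0.7645.
θ_c = arcsin(0.7645) = 49.86°.

49.9°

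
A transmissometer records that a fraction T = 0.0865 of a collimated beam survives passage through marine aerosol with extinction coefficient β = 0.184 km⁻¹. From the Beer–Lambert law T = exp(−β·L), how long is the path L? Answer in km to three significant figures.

Beer–Lambert: T = exp(−βL) ⇒ L = −ln(T)/β = −ln(0.0865)/0.184 = 2.4476/0.184 = 13.3 km.

13.3 km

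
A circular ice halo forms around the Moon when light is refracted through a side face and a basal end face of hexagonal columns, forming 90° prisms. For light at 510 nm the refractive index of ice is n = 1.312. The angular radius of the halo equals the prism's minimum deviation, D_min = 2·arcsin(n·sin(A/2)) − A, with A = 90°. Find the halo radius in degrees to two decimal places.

n·sin(A/2) = 1.312 × sin 45° = 1.312 × 0.7071 = 0.9277.
D_min = 2·arcsin(0.9277) − 90° = 2 × 68.083° − 90° = 46.166°.

46.17°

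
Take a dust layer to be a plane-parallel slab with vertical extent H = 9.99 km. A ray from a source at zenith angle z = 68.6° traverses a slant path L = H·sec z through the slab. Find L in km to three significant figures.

27.4 km

sec z = 1/cos 68.6° = 2.7407.
L = 9.99 × 2.7407 = 27.379 km.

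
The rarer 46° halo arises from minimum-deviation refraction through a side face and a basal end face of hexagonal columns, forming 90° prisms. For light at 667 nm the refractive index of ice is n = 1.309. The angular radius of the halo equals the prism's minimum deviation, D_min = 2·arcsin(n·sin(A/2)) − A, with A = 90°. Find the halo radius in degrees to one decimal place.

n·sin(A/2) = 1.309 × sin 45° = 1.309 × 0.7071 = 0.9256.
D_min = 2·arcsin(0.9256) − 90° = 2 × 67.759° − 90° = 45.519°.

45.5°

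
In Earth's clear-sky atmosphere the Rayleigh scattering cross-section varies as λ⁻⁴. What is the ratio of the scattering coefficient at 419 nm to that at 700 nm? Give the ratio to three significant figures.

Rayleigh scattering ∝ λ⁻⁴, so the ratio of coefficients is the inverse fourth power of the wavelength ratio.
σ(419)/σ(700) = (700/419)⁴ = (1.6706)⁴ = 7.79.

7.79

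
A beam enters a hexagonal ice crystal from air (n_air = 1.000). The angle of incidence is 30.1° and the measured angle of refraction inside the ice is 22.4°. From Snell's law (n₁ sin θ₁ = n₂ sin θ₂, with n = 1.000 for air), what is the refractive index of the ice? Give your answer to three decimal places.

n = sin θ_i / sin θ_r = sin 30.1° / sin 22.4° = 0.5015 / 0.3811 = 1.3161.

1.316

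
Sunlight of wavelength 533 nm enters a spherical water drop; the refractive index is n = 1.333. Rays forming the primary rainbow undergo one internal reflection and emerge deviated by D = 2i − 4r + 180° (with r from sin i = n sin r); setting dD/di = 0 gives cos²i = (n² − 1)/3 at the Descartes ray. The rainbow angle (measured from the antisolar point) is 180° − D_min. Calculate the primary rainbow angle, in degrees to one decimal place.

cos²i = (1.77689 − 1)/3 = 0.25896; i = arccos(0.50888) = 59.410°.
sin r = sin 59.410°/1.333 = 0.64579; r = 40.225°.
D_min = 2·59.410° − 4·40.225° + 180° = 137.922°.
Rainbow angle = 180° − D_min = 42.078°.

42.1°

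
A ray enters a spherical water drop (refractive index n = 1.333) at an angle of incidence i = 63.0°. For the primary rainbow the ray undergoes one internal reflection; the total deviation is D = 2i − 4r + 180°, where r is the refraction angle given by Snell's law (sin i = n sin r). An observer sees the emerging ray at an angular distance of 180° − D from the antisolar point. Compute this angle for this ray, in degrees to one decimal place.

sin r = sin 63.0° / 1.333 = 0.8910/1.333 = 0.6684; r = 41.95°.
D = 2·63.0° − 4·41.95° + 180° = 126.00° − 167.78° + 180° = 138.22°.
Angle from antisolar point = 180° − D = 41.78°.

41.8°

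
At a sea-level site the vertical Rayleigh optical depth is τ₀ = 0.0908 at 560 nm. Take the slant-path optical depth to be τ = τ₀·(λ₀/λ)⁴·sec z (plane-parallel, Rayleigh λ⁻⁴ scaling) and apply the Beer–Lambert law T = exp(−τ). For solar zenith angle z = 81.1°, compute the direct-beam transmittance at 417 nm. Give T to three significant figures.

sec 81.1° = 6.4637.
τ = 0.0908 × (560/417)⁴ × 6.4637 = 0.0908 × 3.2524 × 6.4637 = 1.9089.
T = exp(−1.9089) = 0.1482.

0.148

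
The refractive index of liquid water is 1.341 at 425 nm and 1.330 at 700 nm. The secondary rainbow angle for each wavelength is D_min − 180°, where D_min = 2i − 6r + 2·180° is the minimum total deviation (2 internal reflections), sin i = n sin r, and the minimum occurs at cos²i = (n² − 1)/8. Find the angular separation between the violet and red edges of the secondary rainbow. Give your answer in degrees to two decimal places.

2.86°

At 425 nm (n = 1.341): cos²i = 0.09979 → i = 71.586°, r = 45.034°, D_min = 232.966°, rainbow angle = 52.966°.
At 700 nm (n = 1.330): cos²i = 0.09611 → i = 71.940°, r = 45.630°, D_min = 230.101°, rainbow angle = 50.101°.
Angular width = |52.966° − 50.101°| = 2.865°.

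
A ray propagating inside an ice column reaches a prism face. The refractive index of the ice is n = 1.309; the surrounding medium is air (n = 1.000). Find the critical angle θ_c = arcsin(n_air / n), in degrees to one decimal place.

sin θ_c = n_air / n = 1.000 / 1.309 = 0.7639.
θ_c = arcsin(0.7639) = 49.81°.

49.8°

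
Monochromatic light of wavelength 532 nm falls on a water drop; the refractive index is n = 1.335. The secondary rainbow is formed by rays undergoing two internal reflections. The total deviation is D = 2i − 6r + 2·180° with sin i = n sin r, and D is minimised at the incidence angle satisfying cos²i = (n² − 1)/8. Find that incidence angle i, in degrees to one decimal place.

cos²i = (1.335² − 1)/8 = (1.78222 − 1)/8 = 0.09778.
cos i = 0.31269, so i = 71.778°.

71.8°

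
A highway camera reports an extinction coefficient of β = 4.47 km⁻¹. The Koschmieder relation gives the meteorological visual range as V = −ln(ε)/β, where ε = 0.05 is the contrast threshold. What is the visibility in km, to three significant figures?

0.670 km

V = −ln(0.05) / 4.47 = 2.996 / 4.47 = 0.6702 km.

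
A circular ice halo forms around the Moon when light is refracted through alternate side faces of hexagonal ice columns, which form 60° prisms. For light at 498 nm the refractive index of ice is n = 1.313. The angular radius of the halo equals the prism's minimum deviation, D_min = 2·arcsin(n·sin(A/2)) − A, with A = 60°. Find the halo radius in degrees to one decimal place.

n·sin(A/2) = 1.313 × sin 30° = 1.313 × 0.5000 = 0.6565.
D_min = 2·arcsin(0.6565) − 60° = 2 × 41.033° − 60° = 22.067°.

22.1°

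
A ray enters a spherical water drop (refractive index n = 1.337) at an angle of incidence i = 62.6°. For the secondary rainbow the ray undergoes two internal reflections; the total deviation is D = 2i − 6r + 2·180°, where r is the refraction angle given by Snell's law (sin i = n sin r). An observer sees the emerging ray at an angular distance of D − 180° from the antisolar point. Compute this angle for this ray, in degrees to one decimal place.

55.5°

sin r = sin 62.6° / 1.337 = 0.8878/1.337 = 0.6640; r = 41.61°.
D = 2·62.6° − 6·41.61° + 2·180° = 125.20° − 249.65° + 360° = 235.55°.
Angle from antisolar point = D − 180° = 55.55°.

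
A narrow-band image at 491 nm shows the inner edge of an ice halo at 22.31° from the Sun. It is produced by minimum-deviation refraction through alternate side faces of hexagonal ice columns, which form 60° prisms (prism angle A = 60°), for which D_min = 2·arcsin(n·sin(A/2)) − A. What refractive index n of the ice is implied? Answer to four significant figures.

1.316

Rearranging: n = sin((D_min + A)/2) / sin(A/2).
(D_min + A)/2 = (22.31° + 60°)/2 = 41.155°.
n = sin 41.155° / sin 30° = 0.6581 / 0.5000 = 1.3162.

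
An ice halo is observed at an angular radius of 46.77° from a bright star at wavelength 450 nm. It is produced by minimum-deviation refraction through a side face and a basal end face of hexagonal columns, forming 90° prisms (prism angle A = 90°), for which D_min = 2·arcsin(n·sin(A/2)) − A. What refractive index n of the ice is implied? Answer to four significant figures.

Rearranging: n = sin((D_min + A)/2) / sin(A/2).
(D_min + A)/2 = (46.77° + 90°)/2 = 68.385°.
n = sin 68.385° / sin 45° = 0.9297 / 0.7071 = 1.3148.

1.315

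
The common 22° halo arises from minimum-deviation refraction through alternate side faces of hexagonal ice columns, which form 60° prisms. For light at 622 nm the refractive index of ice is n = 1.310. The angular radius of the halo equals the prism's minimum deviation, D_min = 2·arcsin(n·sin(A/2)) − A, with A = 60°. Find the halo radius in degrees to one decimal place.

n·sin(A/2) = 1.310 × sin 30° = 1.310 × 0.5000 = 0.6550.
D_min = 2·arcsin(0.6550) − 60° = 2 × 40.920° − 60° = 21.839°.

21.8°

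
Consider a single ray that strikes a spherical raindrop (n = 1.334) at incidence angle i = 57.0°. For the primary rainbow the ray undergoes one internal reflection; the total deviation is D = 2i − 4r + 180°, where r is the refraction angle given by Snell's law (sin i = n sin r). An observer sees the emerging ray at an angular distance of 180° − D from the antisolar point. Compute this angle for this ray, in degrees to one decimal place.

sin r = sin 57.0° / 1.334 = 0.8387/1.334 = 0.6287; r = 38.95°.
D = 2·57.0° − 4·38.95° + 180° = 114.00° − 155.81° + 180° = 138.19°.
Angle from antisolar point = 180° − D = 41.81°.

41.8°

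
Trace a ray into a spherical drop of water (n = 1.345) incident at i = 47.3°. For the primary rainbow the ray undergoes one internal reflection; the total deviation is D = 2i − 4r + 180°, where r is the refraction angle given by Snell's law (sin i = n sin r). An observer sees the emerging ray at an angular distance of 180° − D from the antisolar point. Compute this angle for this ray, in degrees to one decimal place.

sin r = sin 47.3° / 1.345 = 0.7349/1.345 = 0.5464; r = 33.12°.
D = 2·47.3° − 4·33.12° + 180° = 94.60° − 132.48° + 180° = 142.12°.
Angle from antisolar point = 180° − D = 37.88°.

37.9°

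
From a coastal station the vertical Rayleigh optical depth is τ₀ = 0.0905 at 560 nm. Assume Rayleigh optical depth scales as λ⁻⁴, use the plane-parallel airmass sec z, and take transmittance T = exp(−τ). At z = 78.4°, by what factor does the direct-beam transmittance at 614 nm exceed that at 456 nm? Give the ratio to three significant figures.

Airmass: sec 78.4° = 4.9732.
τ(614 nm) = 0.0905 × (560/614)⁴ × 4.9732 = 0.0905 × 0.6920 × 4.9732 = 0.3114.
τ(456 nm) = 0.0905 × (560/456)⁴ × 4.9732 = 0.0905 × 2.2745 × 4.9732 = 1.0237.
T(614)/T(456) = exp(τ_B − τ_A) = exp(0.7123) = 2.0386.

2.04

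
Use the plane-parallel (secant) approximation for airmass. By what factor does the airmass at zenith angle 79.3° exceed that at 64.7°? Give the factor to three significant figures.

2.30

X(79.3°)/X(64.7°) = sec 79.3° / sec 64.7° = cos 64.7° / cos 79.3° = 0.4274/0.1857 = 2.3017.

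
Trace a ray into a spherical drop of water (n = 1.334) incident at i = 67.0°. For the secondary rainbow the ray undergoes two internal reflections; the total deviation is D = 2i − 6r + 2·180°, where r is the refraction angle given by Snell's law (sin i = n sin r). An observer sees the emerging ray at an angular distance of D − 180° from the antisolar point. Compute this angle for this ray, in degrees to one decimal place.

52.2°

sin r = sin 67.0° / 1.334 = 0.9205/1.334 = 0.6900; r = 43.63°.
D = 2·67.0° − 6·43.63° + 2·180° = 134.00° − 261.80° + 360° = 232.20°.
Angle from antisolar point = D − 180° = 52.20°.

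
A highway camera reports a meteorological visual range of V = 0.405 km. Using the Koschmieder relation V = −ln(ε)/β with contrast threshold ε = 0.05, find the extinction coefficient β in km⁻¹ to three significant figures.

7.40 km⁻¹

β = −ln(0.05) / V = 2.996 / 0.405 = 7.3969 km⁻¹.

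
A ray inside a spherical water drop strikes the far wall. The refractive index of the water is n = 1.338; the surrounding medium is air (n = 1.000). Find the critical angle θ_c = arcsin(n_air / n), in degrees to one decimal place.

sin θ_c = n_air / n = 1.000 / 1.338 = 0.7474.
θ_c = arcsin(0.7474) = 48.36°.

48.4°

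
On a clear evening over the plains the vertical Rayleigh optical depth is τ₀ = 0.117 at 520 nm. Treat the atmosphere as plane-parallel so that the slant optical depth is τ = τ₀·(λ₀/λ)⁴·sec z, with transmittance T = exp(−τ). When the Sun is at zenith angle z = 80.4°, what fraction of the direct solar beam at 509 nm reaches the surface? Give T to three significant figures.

0.466

sec 80.4° = 5.9963.
τ = 0.117 × (520/509)⁴ × 5.9963 = 0.117 × 1.0893 × 5.9963 = 0.7642.
T = exp(−0.7642) = 0.4657.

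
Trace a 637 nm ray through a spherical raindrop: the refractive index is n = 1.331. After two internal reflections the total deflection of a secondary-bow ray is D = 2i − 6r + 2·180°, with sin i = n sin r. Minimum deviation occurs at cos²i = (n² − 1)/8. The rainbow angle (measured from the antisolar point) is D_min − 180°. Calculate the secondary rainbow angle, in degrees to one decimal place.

cos²i = (1.77156 − 1)/8 = 0.09645; i = arccos(0.31056) = 71.907°.
sin r = sin 71.907°/1.331 = 0.71417; r = 45.575°.
D_min = 2·71.907° − 6·45.575° + 360° = 230.365°.
Rainbow angle = D_min − 180° = 50.365°.

50.4°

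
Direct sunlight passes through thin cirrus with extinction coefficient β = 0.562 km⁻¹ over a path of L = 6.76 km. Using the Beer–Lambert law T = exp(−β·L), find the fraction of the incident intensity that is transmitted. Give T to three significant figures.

τ = β·L = 0.562 × 6.76 = 3.7991.
T = exp(−3.7991) = 0.0224.

0.0224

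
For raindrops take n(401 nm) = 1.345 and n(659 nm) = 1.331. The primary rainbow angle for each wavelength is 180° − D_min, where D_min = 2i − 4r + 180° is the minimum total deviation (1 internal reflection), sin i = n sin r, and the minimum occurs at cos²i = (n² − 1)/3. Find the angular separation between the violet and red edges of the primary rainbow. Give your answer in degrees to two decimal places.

At 401 nm (n = 1.345): cos²i = 0.26967 → i = 58.715°, r = 39.448°, D_min = 139.635°, rainbow angle = 40.365°.
At 659 nm (n = 1.331): cos²i = 0.25719 → i = 59.527°, r = 40.356°, D_min = 137.630°, rainbow angle = 42.370°.
Angular width = |40.365° − 42.370°| = 2.005°.

2.01°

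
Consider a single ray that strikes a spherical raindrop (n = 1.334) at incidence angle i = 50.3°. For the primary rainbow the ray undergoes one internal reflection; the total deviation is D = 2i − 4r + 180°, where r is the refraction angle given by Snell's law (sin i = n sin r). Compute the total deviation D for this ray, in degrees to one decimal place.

139.7°

sin r = sin 50.3° / 1.334 = 0.7694/1.334 = 0.5768; r = 35.22°.
D = 2·50.3° − 4·35.22° + 180° = 100.60° − 140.89° + 180° = 139.71°.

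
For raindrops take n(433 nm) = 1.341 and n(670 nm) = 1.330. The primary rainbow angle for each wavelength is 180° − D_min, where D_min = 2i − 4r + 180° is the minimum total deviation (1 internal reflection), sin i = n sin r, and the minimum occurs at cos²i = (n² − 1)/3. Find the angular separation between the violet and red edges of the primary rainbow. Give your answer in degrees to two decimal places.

At 433 nm (n = 1.341): cos²i = 0.26609 → i = 58.946°, r = 39.705°, D_min = 139.071°, rainbow angle = 40.929°.
At 670 nm (n = 1.330): cos²i = 0.25630 → i = 59.585°, r = 40.422°, D_min = 137.484°, rainbow angle = 42.516°.
Angular width = |40.929° − 42.516°| = 1.588°.

1.59°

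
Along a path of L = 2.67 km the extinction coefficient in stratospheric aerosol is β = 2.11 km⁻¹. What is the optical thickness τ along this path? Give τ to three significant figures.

τ = β·L = 2.11 × 2.67 = 5.6337.

5.63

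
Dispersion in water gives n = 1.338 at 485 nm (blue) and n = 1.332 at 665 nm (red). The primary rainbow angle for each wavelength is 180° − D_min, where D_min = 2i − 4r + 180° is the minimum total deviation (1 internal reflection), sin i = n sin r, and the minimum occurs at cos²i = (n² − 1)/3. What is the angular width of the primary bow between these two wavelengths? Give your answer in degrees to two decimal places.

At 485 nm (n = 1.338): cos²i = 0.26341 → i = 59.120°, r = 39.899°, D_min = 138.643°, rainbow angle = 41.357°.
At 665 nm (n = 1.332): cos²i = 0.25807 → i = 59.469°, r = 40.290°, D_min = 137.776°, rainbow angle = 42.224°.
Angular width = |41.357° − 42.224°| = 0.867°.

0.87°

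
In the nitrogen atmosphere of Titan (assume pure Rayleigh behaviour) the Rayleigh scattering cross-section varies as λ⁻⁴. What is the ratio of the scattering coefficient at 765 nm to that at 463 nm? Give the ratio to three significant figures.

0.134

Rayleigh scattering ∝ λ⁻⁴, so the ratio of coefficients is the inverse fourth power of the wavelength ratio.
σ(765)/σ(463) = (463/765)⁴ = (0.6052)⁴ = 0.1342.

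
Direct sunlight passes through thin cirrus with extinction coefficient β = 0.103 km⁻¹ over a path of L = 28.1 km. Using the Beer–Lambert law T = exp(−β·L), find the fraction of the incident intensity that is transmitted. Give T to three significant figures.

0.0553

τ = β·L = 0.103 × 28.1 = 2.8943.
T = exp(−2.8943) = 0.0553.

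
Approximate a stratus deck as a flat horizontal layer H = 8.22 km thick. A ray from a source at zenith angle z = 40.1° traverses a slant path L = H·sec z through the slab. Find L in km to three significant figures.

sec z = 1/cos 40.1° = 1.3073.
L = 8.22 × 1.3073 = 10.746 km.

10.7 km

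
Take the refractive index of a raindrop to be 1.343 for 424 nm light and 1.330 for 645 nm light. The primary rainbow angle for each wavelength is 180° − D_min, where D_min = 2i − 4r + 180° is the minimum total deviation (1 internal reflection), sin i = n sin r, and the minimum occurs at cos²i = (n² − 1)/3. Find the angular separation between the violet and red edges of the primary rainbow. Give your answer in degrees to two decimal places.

1.87°

At 424 nm (n = 1.343): cos²i = 0.26788 → i = 58.830°, r = 39.577°, D_min = 139.354°, rainbow angle = 40.646°.
At 645 nm (n = 1.330): cos²i = 0.25630 → i = 59.585°, r = 40.422°, D_min = 137.484°, rainbow angle = 42.516°.
Angular width = |40.646° − 42.516°| = 1.871°.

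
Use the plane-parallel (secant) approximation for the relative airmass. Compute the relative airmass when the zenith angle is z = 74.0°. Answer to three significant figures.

X = sec z = 1/cos 74.0° = 1/0.2756 = 3.6280.

3.63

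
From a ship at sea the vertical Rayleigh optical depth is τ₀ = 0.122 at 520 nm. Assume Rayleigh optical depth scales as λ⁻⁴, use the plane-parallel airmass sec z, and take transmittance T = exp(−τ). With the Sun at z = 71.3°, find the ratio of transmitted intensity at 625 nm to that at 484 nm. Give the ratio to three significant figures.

Airmass: sec 71.3° = 3.1190.
τ(625 nm) = 0.122 × (520/625)⁴ × 3.1190 = 0.122 × 0.4792 × 3.1190 = 0.1823.
τ(484 nm) = 0.122 × (520/484)⁴ × 3.1190 = 0.122 × 1.3324 × 3.1190 = 0.5070.
T(625)/T(484) = exp(τ_B − τ_A) = exp(0.3247) = 1.3836.

1.38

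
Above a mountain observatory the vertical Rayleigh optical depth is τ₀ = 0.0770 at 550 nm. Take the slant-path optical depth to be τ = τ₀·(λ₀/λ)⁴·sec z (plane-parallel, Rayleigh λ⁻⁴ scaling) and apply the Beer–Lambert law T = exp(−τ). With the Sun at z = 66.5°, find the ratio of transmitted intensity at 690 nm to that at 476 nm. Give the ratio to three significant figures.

Airmass: sec 66.5° = 2.5078.
τ(690 nm) = 0.0770 × (550/690)⁴ × 2.5078 = 0.0770 × 0.4037 × 2.5078 = 0.0780.
τ(476 nm) = 0.0770 × (550/476)⁴ × 2.5078 = 0.0770 × 1.7825 × 2.5078 = 0.3442.
T(690)/T(476) = exp(τ_B − τ_A) = exp(0.2662) = 1.3051.

1.31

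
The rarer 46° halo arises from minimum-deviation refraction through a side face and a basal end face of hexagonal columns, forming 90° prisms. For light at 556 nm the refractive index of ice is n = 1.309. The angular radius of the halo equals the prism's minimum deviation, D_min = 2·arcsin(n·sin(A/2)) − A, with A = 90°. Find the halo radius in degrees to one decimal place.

n·sin(A/2) = 1.309 × sin 45° = 1.309 × 0.7071 = 0.9256.
D_min = 2·arcsin(0.9256) − 90° = 2 × 67.759° − 90° = 45.519°.

45.5°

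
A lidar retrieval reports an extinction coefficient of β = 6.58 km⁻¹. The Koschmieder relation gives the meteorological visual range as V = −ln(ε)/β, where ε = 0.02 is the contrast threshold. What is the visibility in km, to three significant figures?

0.595 km

V = −ln(0.02) / 6.58 = 3.912 / 6.58 = 0.5945 km.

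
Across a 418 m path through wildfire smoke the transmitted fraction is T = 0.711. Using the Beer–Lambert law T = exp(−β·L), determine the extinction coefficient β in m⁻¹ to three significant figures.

Beer–Lambert: T = exp(−βL) ⇒ β = −ln(T)/L = −ln(0.711)/418 = 0.3411/418 = 0.000816 m⁻¹.

0.000816 m⁻¹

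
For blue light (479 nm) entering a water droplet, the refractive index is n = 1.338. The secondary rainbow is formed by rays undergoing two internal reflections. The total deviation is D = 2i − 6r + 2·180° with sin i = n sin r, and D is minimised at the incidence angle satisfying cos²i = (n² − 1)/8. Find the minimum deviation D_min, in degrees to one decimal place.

232.2°

cos²i = (1.79024 − 1)/8 = 0.09878; i = arccos(0.31429) = 71.682°.
sin r = sin 71.682°/1.338 = 0.70951; r = 45.195°.
D_min = 2·71.682° − 6·45.195° + 360° = 232.193°.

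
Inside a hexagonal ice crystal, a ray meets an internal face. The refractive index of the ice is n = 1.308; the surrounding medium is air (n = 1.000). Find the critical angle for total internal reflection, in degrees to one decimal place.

sin θ_c = n_air / n = 1.000 / 1.308 = 0.7645.
θ_c = arcsin(0.7645) = 49.86°.

49.9°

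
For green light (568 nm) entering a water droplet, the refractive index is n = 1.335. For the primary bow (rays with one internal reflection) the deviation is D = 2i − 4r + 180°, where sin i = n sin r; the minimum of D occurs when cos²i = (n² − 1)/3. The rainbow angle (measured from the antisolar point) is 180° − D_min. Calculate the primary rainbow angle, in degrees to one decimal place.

41.8°

cos²i = (1.78222 − 1)/3 = 0.26074; i = arccos(0.51063) = 59.294°.
sin r = sin 59.294°/1.335 = 0.64405; r = 40.094°.
D_min = 2·59.294° − 4·40.094° + 180° = 138.212°.
Rainbow angle = 180° − D_min = 41.788°.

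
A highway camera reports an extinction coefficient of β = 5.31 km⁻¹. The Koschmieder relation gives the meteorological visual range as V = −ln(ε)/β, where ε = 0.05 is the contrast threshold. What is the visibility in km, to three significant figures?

V = −ln(0.05) / 5.31 = 2.996 / 5.31 = 0.5642 km.

0.564 km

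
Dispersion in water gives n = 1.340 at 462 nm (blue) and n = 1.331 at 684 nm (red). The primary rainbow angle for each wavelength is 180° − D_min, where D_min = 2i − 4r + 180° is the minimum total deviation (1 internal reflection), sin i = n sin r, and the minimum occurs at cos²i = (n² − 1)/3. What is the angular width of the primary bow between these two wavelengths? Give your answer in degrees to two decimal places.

At 462 nm (n = 1.340): cos²i = 0.26520 → i = 59.004°, r = 39.770°, D_min = 138.929°, rainbow angle = 41.071°.
At 684 nm (n = 1.331): cos²i = 0.25719 → i = 59.527°, r = 40.356°, D_min = 137.630°, rainbow angle = 42.370°.
Angular width = |41.071° − 42.370°| = 1.299°.

1.30°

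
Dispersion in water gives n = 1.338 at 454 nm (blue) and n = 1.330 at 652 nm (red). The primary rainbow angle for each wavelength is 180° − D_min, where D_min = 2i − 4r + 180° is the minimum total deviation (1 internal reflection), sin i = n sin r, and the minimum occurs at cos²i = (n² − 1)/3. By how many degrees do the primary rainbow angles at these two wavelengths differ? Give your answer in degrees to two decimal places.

1.16°

At 454 nm (n = 1.338): cos²i = 0.26341 → i = 59.120°, r = 39.899°, D_min = 138.643°, rainbow angle = 41.357°.
At 652 nm (n = 1.330): cos²i = 0.25630 → i = 59.585°, r = 40.422°, D_min = 137.484°, rainbow angle = 42.516°.
Angular width = |41.357° − 42.516°| = 1.160°.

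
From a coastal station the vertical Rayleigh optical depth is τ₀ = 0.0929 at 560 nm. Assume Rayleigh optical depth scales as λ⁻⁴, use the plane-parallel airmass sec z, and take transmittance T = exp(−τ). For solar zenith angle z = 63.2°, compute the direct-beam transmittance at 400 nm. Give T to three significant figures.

sec 63.2° = 2.2179.
τ = 0.0929 × (560/400)⁴ × 2.2179 = 0.0929 × 3.8416 × 2.2179 = 0.7915.
T = exp(−0.7915) = 0.4531.

0.453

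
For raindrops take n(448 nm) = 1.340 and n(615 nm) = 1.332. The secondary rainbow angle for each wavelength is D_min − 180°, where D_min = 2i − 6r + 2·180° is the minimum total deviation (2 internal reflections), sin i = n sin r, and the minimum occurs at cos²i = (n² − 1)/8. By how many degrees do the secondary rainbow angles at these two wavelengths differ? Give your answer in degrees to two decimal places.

At 448 nm (n = 1.340): cos²i = 0.09945 → i = 71.618°, r = 45.088°, D_min = 232.709°, rainbow angle = 52.709°.
At 615 nm (n = 1.332): cos²i = 0.09678 → i = 71.875°, r = 45.520°, D_min = 230.628°, rainbow angle = 50.628°.
Angular width = |52.709° − 50.628°| = 2.080°.

2.08°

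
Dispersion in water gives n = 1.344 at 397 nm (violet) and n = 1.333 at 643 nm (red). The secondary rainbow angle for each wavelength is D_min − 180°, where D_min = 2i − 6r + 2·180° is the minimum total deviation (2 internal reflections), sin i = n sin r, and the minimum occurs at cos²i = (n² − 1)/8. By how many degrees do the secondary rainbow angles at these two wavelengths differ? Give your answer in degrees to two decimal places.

At 397 nm (n = 1.344): cos²i = 0.10079 → i = 71.490°, r = 44.874°, D_min = 233.733°, rainbow angle = 53.733°.
At 643 nm (n = 1.333): cos²i = 0.09711 → i = 71.843°, r = 45.466°, D_min = 230.891°, rainbow angle = 50.891°.
Angular width = |53.733° − 50.891°| = 2.842°.

2.84°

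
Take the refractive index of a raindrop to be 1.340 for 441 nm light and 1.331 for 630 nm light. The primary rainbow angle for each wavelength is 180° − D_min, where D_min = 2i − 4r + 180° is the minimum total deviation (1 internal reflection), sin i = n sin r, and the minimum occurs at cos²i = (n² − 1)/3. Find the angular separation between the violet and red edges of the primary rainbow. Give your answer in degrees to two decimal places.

At 441 nm (n = 1.340): cos²i = 0.26520 → i = 59.004°, r = 39.770°, D_min = 138.929°, rainbow angle = 41.071°.
At 630 nm (n = 1.331): cos²i = 0.25719 → i = 59.527°, r = 40.356°, D_min = 137.630°, rainbow angle = 42.370°.
Angular width = |41.071° − 42.370°| = 1.299°.

1.30°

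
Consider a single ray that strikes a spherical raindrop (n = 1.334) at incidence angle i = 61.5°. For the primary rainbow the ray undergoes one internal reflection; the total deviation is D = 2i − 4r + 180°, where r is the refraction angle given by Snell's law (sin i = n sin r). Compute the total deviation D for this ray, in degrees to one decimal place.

sin r = sin 61.5° / 1.334 = 0.8788/1.334 = 0.6588; r = 41.21°.
D = 2·61.5° − 4·41.21° + 180° = 123.00° − 164.83° + 180° = 138.17°.

138.2°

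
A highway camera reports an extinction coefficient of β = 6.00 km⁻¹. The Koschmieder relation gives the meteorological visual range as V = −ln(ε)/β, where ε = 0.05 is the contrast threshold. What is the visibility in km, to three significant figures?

0.499 km

V = −ln(0.05) / 6.00 = 2.996 / 6.00 = 0.4993 km.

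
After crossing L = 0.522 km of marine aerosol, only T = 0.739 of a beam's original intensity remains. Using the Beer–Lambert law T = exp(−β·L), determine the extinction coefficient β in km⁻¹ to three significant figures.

Beer–Lambert: T = exp(−βL) ⇒ β = −ln(T)/L = −ln(0.739)/0.522 = 0.3025/0.522 = 0.5794 km⁻¹.

0.579 km⁻¹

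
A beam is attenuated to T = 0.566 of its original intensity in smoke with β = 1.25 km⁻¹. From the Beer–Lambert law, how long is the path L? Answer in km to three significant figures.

0.455 km

Beer–Lambert: T = exp(−βL) ⇒ L = −ln(T)/β = −ln(0.566)/1.25 = 0.5692/1.25 = 0.4553 km.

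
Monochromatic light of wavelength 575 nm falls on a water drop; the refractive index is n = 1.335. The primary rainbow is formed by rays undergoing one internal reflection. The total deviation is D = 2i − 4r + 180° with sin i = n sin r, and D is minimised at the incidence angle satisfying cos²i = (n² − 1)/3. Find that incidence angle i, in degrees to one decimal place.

59.3°

cos²i = (1.335² − 1)/3 = (1.78222 − 1)/3 = 0.26074.
cos i = 0.51063, so i = 59.294°.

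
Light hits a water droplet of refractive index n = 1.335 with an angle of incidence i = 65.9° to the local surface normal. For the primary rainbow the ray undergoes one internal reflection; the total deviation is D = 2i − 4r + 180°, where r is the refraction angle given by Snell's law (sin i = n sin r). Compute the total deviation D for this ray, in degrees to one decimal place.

139.2°

sin r = sin 65.9° / 1.335 = 0.9128/1.335 = 0.6838; r = 43.14°.
D = 2·65.9° − 4·43.14° + 180° = 131.80° − 172.56° + 180° = 139.24°.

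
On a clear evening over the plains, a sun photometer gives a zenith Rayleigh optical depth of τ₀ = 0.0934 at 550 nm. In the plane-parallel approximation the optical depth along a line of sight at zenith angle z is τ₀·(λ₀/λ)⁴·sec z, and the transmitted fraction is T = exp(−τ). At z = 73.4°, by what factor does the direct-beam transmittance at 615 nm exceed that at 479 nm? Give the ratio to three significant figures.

1.43

Airmass: sec 73.4° = 3.5003.
τ(615 nm) = 0.0934 × (550/615)⁴ × 3.5003 = 0.0934 × 0.6397 × 3.5003 = 0.2091.
τ(479 nm) = 0.0934 × (550/479)⁴ × 3.5003 = 0.0934 × 1.7382 × 3.5003 = 0.5683.
T(615)/T(479) = exp(τ_B − τ_A) = exp(0.3592) = 1.4321.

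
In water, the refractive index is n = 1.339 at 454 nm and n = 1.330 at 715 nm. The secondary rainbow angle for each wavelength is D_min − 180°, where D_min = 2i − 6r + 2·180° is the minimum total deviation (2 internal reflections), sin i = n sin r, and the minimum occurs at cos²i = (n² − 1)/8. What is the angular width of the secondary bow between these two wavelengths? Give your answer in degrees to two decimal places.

At 454 nm (n = 1.339): cos²i = 0.09912 → i = 71.650°, r = 45.141°, D_min = 232.451°, rainbow angle = 52.451°.
At 715 nm (n = 1.330): cos²i = 0.09611 → i = 71.940°, r = 45.630°, D_min = 230.101°, rainbow angle = 50.101°.
Angular width = |52.451° − 50.101°| = 2.350°.

2.35°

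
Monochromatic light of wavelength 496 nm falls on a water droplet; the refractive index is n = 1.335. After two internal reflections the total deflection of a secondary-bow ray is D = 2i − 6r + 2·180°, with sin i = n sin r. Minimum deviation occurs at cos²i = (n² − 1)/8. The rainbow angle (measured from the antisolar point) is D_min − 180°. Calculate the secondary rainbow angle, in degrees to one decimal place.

51.4°

cos²i = (1.78222 − 1)/8 = 0.09778; i = arccos(0.31269) = 71.778°.
sin r = sin 71.778°/1.335 = 0.71150; r = 45.357°.
D_min = 2·71.778° − 6·45.357° + 360° = 231.414°.
Rainbow angle = D_min − 180° = 51.414°.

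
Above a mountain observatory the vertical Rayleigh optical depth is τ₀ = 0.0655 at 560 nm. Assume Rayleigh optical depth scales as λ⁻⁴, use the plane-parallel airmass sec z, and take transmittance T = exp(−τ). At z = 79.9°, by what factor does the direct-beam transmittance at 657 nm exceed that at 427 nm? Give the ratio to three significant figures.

2.48

Airmass: sec 79.9° = 5.7023.
τ(657 nm) = 0.0655 × (560/657)⁴ × 5.7023 = 0.0655 × 0.5278 × 5.7023 = 0.1971.
τ(427 nm) = 0.0655 × (560/427)⁴ × 5.7023 = 0.0655 × 2.9583 × 5.7023 = 1.1049.
T(657)/T(427) = exp(τ_B − τ_A) = exp(0.9078) = 2.4788.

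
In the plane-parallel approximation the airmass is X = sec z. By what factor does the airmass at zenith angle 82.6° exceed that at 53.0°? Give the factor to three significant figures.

4.67

X(82.6°)/X(53.0°) = sec 82.6° / sec 53.0° = cos 53.0° / cos 82.6° = 0.6018/0.1288 = 4.6726.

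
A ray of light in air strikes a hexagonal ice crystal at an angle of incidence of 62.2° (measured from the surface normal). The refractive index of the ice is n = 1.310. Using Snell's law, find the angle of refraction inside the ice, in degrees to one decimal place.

42.5°

Snell: sin θ_r = sin θ_i / n = sin 62.2° / 1.310 = 0.8846 / 1.310 = 0.6753.
θ_r = arcsin(0.6753) = 42.47°.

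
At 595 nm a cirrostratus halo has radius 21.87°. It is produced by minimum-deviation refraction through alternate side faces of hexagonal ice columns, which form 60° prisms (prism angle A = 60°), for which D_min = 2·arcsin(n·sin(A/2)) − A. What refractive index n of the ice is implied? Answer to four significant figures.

Rearranging: n = sin((D_min + A)/2) / sin(A/2).
(D_min + A)/2 = (21.87° + 60°)/2 = 40.935°.
n = sin 40.935° / sin 30° = 0.6552 / 0.5000 = 1.3104.

1.310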